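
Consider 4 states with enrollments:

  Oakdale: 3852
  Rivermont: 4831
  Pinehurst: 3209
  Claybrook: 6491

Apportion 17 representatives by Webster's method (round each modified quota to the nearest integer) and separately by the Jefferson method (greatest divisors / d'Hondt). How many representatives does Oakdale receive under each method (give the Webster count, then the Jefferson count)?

Webster: Oakdale 4, Rivermont 4, Pinehurst 3, Claybrook 6.
Jefferson: Oakdale 3, Rivermont 5, Pinehurst 3, Claybrook 6.
Oakdale gets 4 under Webster and 3 under Jefferson.

4 and 3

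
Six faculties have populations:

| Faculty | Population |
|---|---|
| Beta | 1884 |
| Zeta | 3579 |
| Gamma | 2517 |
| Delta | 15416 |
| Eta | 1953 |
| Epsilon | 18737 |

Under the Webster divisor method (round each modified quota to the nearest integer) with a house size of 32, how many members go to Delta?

11

Standard divisor 44086/32 ≈ 1377.688; standard quotas: Beta 1.368, Zeta 2.598, Gamma 1.827, Delta 11.190, Eta 1.418, Epsilon 13.600.
Rounding to the nearest integer gives Beta 1, Zeta 3, Gamma 2, Delta 11, Eta 1, Epsilon 14 — total 32, matching the house size, so no adjustment is needed.
Delta receives 11.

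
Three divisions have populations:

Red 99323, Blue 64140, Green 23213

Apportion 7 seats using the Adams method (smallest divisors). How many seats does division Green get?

1

Standard divisor 186676/7 ≈ 26668; standard quotas: Red 3.724, Blue 2.405, Green 0.870.
Rounding up gives 4, 3, 1 = 8 seats, so the divisor must be adjusted.
With modified divisor 32600: modified quotas Red 3.047, Blue 1.967, Green 0.712.
Rounding up: Red 4, Blue 2, Green 1 (total 7).
Green receives 1.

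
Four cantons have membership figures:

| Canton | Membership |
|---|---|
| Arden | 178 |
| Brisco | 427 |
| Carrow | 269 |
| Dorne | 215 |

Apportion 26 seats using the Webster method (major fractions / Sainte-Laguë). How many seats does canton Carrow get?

Standard divisor 1089/26 ≈ 41.885; standard quotas: Arden 4.250, Brisco 10.195, Carrow 6.422, Dorne 5.133.
Rounding to the nearest integer gives 4, 10, 6, 5 = 25 seats, so the divisor must be adjusted.
With modified divisor 41: modified quotas Arden 4.341, Brisco 10.415, Carrow 6.561, Dorne 5.244.
Rounding to the nearest integer: Arden 4, Brisco 10, Carrow 7, Dorne 5 (total 26).
Carrow receives 7.

7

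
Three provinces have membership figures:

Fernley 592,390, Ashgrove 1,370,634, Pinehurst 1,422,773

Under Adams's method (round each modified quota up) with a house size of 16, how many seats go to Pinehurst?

7

Standard divisor 3385797/16 ≈ 211612.312; standard quotas: Fernley 2.799, Ashgrove 6.477, Pinehurst 6.723.
Rounding up gives 3, 7, 7 = 17 seats, so the divisor must be adjusted.
With modified divisor 232800: modified quotas Fernley 2.545, Ashgrove 5.888, Pinehurst 6.112.
Rounding up: Fernley 3, Ashgrove 6, Pinehurst 7 (total 16).
Pinehurst receives 7.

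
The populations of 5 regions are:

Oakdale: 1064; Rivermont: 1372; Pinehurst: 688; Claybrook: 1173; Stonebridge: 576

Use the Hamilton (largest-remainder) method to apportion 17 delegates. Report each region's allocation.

Oakdale: 4, Rivermont: 5, Pinehurst: 2, Claybrook: 4, Stonebridge: 2

The standard divisor is 4873/17 ≈ 286.647.
Standard quotas: Oakdale 3.712, Rivermont 4.786, Pinehurst 2.400, Claybrook 4.092, Stonebridge 2.009.
Lower quotas: Oakdale 3, Rivermont 4, Pinehurst 2, Claybrook 4, Stonebridge 2 (sum 15, leaving 2 seats).
Remainders in descending order: Rivermont 0.786, Oakdale 0.712, Pinehurst 0.400, Claybrook 0.092, Stonebridge 0.009.
Largest remainders: Rivermont, Oakdale receive the extra seats.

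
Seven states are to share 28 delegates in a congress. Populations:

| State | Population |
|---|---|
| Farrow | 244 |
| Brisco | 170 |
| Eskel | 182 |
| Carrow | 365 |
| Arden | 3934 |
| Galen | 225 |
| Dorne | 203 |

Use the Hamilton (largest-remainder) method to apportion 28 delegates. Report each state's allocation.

The standard divisor is 5323/28 ≈ 190.107.
Standard quotas: Farrow 1.283, Brisco 0.894, Eskel 0.957, Carrow 1.920, Arden 20.694, Galen 1.184, Dorne 1.068.
Lower quotas: Farrow 1, Brisco 0, Eskel 0, Carrow 1, Arden 20, Galen 1, Dorne 1 (sum 24, leaving 4 seats).
Remainders in descending order: Eskel 0.957, Carrow 0.920, Brisco 0.894, Arden 0.694, Farrow 0.283, Galen 0.184, Dorne 0.068.
The surplus seats go to Eskel, Carrow, Brisco, Arden.

Farrow=1, Brisco=1, Eskel=1, Carrow=2, Arden=21, Galen=1, Dorne=1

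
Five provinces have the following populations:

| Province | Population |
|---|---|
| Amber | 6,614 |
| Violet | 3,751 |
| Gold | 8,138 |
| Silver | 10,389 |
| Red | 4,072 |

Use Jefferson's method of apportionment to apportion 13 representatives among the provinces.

Amber=3, Violet=1, Gold=3, Silver=5, Red=1

Standard divisor 32964/13 ≈ 2535.692; standard quotas: Amber 2.608, Violet 1.479, Gold 3.209, Silver 4.097, Red 1.606.
Rounding down gives 2, 1, 3, 4, 1 = 11 seats, so the divisor must be adjusted.
With modified divisor 2060: modified quotas Amber 3.211, Violet 1.821, Gold 3.950, Silver 5.043, Red 1.977.
Rounding down: Amber 3, Violet 1, Gold 3, Silver 5, Red 1 (total 13).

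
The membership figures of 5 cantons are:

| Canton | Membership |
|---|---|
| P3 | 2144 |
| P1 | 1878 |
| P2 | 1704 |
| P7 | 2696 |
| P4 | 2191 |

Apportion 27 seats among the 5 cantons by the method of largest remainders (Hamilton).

Total 10613; standard divisor 10613/27 ≈ 393.074.
Standard quotas: P3 5.454, P1 4.778, P2 4.335, P7 6.859, P4 5.574.
Lower quotas: P3 5, P1 4, P2 4, P7 6, P4 5 (sum 24, leaving 3 seats).
Remainders in descending order: P7 0.859, P1 0.778, P4 0.574, P3 0.454, P2 0.335.
The surplus seats go to P7, P1, P4.

P3: 5, P1: 5, P2: 4, P7: 7, P4: 6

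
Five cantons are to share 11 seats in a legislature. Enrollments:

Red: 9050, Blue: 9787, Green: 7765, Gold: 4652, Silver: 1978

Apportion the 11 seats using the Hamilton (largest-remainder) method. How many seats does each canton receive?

Red 3, Blue 3, Green 3, Gold 1, Silver 1

Standard divisor: 33232 ÷ 11 ≈ 3021.091.
Standard quotas: Red 2.9956, Blue 3.2396, Green 2.5703, Gold 1.5398, Silver 0.6547.
Lower quotas: Red 2, Blue 3, Green 2, Gold 1, Silver 0 (sum 8, leaving 3 seats).
Remainders in descending order: Red 0.9956, Silver 0.6547, Green 0.5703, Gold 0.5398, Blue 0.2396.
The surplus seats go to Red, Silver, Green.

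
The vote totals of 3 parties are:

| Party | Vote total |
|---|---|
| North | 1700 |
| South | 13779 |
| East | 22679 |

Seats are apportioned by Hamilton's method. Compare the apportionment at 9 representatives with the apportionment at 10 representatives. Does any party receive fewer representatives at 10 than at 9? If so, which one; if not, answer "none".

North

At 9 seats: North 1, South 3, East 5.
At 10 seats: North 0, South 4, East 6.
North drops from 1 to 0.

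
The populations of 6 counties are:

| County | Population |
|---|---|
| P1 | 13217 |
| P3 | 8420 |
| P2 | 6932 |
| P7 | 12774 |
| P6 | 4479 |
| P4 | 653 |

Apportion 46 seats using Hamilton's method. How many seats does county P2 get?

7

Total 46475; standard divisor 46475/46 ≈ 1010.326.
Standard quotas: P1 13.0819, P3 8.3339, P2 6.8612, P7 12.6434, P6 4.4332, P4 0.6463.
Lower quotas: P1 13, P3 8, P2 6, P7 12, P6 4, P4 0 (sum 43, leaving 3 seats).
Remainders in descending order: P2 0.8612, P4 0.6463, P7 0.6434, P6 0.4332, P3 0.3339, P1 0.0819.
Largest remainders: P2, P4, P7 receive the extra seats.
P2 receives 7.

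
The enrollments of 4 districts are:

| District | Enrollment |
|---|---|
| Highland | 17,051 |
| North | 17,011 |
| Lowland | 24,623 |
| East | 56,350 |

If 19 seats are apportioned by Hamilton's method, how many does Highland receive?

3

Total 115035; standard divisor 115035/19 ≈ 6054.474.
Standard quotas: Highland 2.8163, North 2.8097, Lowland 4.0669, East 9.3072.
Lower quotas: Highland 2, North 2, Lowland 4, East 9 (sum 17, leaving 2 seats).
Remainders in descending order: Highland 0.8163, North 0.8097, East 0.3072, Lowland 0.0669.
Largest remainders: Highland, North receive the extra seats.
Highland receives 3.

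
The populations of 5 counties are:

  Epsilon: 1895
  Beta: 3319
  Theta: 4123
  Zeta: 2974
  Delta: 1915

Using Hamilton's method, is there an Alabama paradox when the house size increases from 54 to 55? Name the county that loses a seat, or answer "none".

At 54 seats: Epsilon 7, Beta 13, Theta 16, Zeta 11, Delta 7.
At 55 seats: Epsilon 7, Beta 13, Theta 16, Zeta 12, Delta 7.
No county's allocation decreased.

none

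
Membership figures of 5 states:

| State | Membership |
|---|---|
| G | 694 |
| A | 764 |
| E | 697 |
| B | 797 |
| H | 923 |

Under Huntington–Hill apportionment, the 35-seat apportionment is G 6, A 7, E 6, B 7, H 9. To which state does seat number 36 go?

Priority for the next seat is population ÷ (√(s·(s+1))).
Priorities: G 107.087, A 102.094, E 107.549, B 106.504, H 97.293.
Highest priority: E.

E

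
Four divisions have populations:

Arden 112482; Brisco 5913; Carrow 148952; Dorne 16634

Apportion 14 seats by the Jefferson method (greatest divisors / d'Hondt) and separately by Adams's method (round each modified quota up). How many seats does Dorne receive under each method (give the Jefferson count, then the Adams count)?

Jefferson: Arden 6, Brisco 0, Carrow 8, Dorne 0.
Adams: Arden 5, Brisco 1, Carrow 7, Dorne 1.
Dorne gets 0 under Jefferson and 1 under Adams.

0 and 1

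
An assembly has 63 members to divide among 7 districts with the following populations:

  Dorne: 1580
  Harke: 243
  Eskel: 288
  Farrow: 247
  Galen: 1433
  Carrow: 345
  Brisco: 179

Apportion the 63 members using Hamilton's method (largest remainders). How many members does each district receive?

The standard divisor is 4315/63 ≈ 68.492.
Standard quotas: Dorne 23.068, Harke 3.548, Eskel 4.205, Farrow 3.606, Galen 20.922, Carrow 5.037, Brisco 2.613.
Lower quotas: Dorne 23, Harke 3, Eskel 4, Farrow 3, Galen 20, Carrow 5, Brisco 2 (sum 60, leaving 3 seats).
Remainders in descending order: Galen 0.922, Brisco 0.613, Farrow 0.606, Harke 0.548, Eskel 0.205, Dorne 0.068, Carrow 0.037.
The surplus seats go to Galen, Brisco, Farrow.

Dorne=23; Harke=3; Eskel=4; Farrow=4; Galen=21; Carrow=5; Brisco=3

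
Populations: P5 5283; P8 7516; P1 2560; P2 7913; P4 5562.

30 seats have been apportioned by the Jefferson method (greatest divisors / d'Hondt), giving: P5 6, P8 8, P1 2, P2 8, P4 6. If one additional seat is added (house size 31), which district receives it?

P2

Priority for the next seat is population ÷ (current seats + 1).
Priorities: P5 754.714, P8 835.111, P1 853.333, P2 879.222, P4 794.571.
Highest priority: P2.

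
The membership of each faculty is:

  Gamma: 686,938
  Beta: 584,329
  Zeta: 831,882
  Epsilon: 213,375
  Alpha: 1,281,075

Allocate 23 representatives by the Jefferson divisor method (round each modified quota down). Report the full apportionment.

Standard divisor 3597599/23 ≈ 156417.348; standard quotas: Gamma 4.392, Beta 3.736, Zeta 5.318, Epsilon 1.364, Alpha 8.190.
Rounding down gives 4, 3, 5, 1, 8 = 21 seats, so the divisor must be adjusted.
With modified divisor 140500: modified quotas Gamma 4.889, Beta 4.159, Zeta 5.921, Epsilon 1.519, Alpha 9.118.
Rounding down: Gamma 4, Beta 4, Zeta 5, Epsilon 1, Alpha 9 (total 23).

Gamma 4, Beta 4, Zeta 5, Epsilon 1, Alpha 9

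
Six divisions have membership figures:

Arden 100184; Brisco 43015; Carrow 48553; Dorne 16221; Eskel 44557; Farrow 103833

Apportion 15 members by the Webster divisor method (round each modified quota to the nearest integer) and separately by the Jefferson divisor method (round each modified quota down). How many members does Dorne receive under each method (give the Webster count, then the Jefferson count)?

Webster: Arden 4, Brisco 2, Carrow 2, Dorne 1, Eskel 2, Farrow 4.
Jefferson: Arden 4, Brisco 2, Carrow 2, Dorne 0, Eskel 2, Farrow 5.
Dorne gets 1 under Webster and 0 under Jefferson.

1 and 0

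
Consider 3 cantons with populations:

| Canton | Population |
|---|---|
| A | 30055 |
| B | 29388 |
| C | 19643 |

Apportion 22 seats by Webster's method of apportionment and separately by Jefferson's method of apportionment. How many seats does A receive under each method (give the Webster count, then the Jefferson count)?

Webster: A 8, B 8, C 6.
Jefferson: A 9, B 8, C 5.
A gets 8 under Webster and 9 under Jefferson.

8 and 9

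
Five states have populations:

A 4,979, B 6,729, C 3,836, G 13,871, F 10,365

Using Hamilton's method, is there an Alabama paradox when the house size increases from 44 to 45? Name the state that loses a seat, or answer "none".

none

At 44 seats: A 6, B 7, C 4, G 15, F 12.
At 45 seats: A 6, B 7, C 4, G 16, F 12.
No state's allocation decreased.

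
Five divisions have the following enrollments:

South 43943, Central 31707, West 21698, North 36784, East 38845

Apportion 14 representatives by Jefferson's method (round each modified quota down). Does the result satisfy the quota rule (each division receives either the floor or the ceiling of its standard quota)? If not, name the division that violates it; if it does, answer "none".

Standard quotas: South 3.557, Central 2.566, West 1.756, North 2.977, East 3.144.
Jefferson allocation: South 4, Central 2, West 2, North 3, East 3.
Every allocation lies between the lower and upper quota.

none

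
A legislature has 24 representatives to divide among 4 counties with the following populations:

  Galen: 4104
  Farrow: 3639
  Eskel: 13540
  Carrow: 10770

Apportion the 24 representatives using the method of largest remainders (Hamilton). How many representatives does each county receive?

Total 32053; standard divisor 32053/24 ≈ 1335.542.
Standard quotas: Galen 3.0729, Farrow 2.7247, Eskel 10.1382, Carrow 8.0641.
Lower quotas: Galen 3, Farrow 2, Eskel 10, Carrow 8 (sum 23, leaving 1 seat).
Remainders in descending order: Farrow 0.7247, Eskel 0.1382, Galen 0.0729, Carrow 0.0641.
The surplus seat goes to Farrow.

Galen 3, Farrow 3, Eskel 10, Carrow 8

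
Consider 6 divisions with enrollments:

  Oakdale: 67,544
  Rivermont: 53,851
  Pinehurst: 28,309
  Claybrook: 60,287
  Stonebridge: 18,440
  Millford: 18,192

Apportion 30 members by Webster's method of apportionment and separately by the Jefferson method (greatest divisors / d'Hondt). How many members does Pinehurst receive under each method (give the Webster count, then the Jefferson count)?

Webster: Oakdale 8, Rivermont 7, Pinehurst 4, Claybrook 7, Stonebridge 2, Millford 2.
Jefferson: Oakdale 8, Rivermont 7, Pinehurst 3, Claybrook 8, Stonebridge 2, Millford 2.
Pinehurst gets 4 under Webster and 3 under Jefferson.

4 and 3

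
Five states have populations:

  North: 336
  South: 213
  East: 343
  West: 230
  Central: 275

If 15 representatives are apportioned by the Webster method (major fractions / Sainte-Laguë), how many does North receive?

Standard divisor 1397/15 ≈ 93.133; standard quotas: North 3.608, South 2.287, East 3.683, West 2.470, Central 2.953.
Rounding to the nearest integer gives North 4, South 2, East 4, West 2, Central 3 — total 15, matching the house size, so no adjustment is needed.
North receives 4.

4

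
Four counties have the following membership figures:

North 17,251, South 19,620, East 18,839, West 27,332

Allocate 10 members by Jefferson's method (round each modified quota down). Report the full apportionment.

Standard divisor 83042/10 ≈ 8304.2; standard quotas: North 2.077, South 2.363, East 2.269, West 3.291.
Rounding down gives 2, 2, 2, 3 = 9 seats, so the divisor must be adjusted.
With modified divisor 6700: modified quotas North 2.575, South 2.928, East 2.812, West 4.079.
Rounding down: North 2, South 2, East 2, West 4 (total 10).

North: 2, South: 2, East: 2, West: 4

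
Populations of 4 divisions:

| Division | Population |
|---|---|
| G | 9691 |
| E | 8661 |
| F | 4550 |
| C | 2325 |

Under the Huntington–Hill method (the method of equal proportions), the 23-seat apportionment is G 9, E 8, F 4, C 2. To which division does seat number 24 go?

G

Priority for the next seat is population ÷ (√(s·(s+1))).
Priorities: G 1021.521, E 1020.709, F 1017.411, C 949.177.
Highest priority: G.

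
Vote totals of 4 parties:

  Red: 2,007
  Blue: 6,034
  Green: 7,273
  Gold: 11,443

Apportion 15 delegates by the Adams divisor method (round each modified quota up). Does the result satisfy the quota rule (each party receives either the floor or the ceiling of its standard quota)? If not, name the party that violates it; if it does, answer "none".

none

Standard quotas: Red 1.125, Blue 3.383, Green 4.077, Gold 6.415.
Adams allocation: Red 1, Blue 4, Green 4, Gold 6.
Every allocation lies between the lower and upper quota.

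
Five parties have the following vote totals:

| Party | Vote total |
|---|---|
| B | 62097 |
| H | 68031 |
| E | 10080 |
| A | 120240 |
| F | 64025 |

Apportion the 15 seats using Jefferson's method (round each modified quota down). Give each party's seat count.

Standard divisor 324473/15 ≈ 21631.533; standard quotas: B 2.871, H 3.145, E 0.466, A 5.559, F 2.960.
Rounding down gives 2, 3, 0, 5, 2 = 12 seats, so the divisor must be adjusted.
With modified divisor 18600: modified quotas B 3.339, H 3.658, E 0.542, A 6.465, F 3.442.
Rounding down: B 3, H 3, E 0, A 6, F 3 (total 15).

B=3, H=3, E=0, A=6, F=3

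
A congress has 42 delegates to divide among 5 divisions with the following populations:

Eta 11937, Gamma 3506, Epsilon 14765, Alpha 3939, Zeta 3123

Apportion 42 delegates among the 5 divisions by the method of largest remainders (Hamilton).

Eta 13; Gamma 4; Epsilon 17; Alpha 4; Zeta 4

Total 37270; standard divisor 37270/42 ≈ 887.381.
Standard quotas: Eta 13.4519, Gamma 3.9510, Epsilon 16.6389, Alpha 4.4389, Zeta 3.5193.
Lower quotas: Eta 13, Gamma 3, Epsilon 16, Alpha 4, Zeta 3 (sum 39, leaving 3 seats).
Remainders in descending order: Gamma 0.9510, Epsilon 0.6389, Zeta 0.5193, Eta 0.4519, Alpha 0.4389.
The surplus seats go to Gamma, Epsilon, Zeta.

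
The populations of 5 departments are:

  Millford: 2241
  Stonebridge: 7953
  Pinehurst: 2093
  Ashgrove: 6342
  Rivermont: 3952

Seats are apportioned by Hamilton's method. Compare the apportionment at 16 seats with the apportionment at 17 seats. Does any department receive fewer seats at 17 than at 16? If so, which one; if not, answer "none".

At 16 seats: Millford 2, Stonebridge 6, Pinehurst 1, Ashgrove 4, Rivermont 3.
At 17 seats: Millford 2, Stonebridge 6, Pinehurst 1, Ashgrove 5, Rivermont 3.
No department's allocation decreased.

none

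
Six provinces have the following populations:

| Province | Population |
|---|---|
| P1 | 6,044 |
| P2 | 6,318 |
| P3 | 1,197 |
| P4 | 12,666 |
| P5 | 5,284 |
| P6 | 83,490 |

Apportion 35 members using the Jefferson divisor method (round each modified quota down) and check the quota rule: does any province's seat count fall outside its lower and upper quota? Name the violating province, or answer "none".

Standard quotas: P1 1.839, P2 1.923, P3 0.364, P4 3.855, P5 1.608, P6 25.410.
Jefferson allocation: P1 1, P2 2, P3 0, P4 4, P5 1, P6 27.
P6 has quota 25.410 (lower 25, upper 26) but receives 27 — outside the quota interval.

P6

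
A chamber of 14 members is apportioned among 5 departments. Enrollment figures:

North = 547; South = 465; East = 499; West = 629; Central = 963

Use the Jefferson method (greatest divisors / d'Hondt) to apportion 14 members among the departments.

North 2, South 2, East 2, West 3, Central 5

Standard divisor 3103/14 ≈ 221.643; standard quotas: North 2.468, South 2.098, East 2.251, West 2.838, Central 4.345.
Rounding down gives 2, 2, 2, 2, 4 = 12 seats, so the divisor must be adjusted.
With modified divisor 190: modified quotas North 2.879, South 2.447, East 2.626, West 3.311, Central 5.068.
Rounding down: North 2, South 2, East 2, West 3, Central 5 (total 14).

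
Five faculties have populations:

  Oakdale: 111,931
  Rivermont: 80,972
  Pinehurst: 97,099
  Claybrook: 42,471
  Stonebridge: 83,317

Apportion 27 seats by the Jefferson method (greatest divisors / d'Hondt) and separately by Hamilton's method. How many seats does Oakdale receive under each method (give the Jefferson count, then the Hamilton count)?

8 and 7

Jefferson: Oakdale 8, Rivermont 5, Pinehurst 6, Claybrook 3, Stonebridge 5.
Hamilton: Oakdale 7, Rivermont 5, Pinehurst 6, Claybrook 3, Stonebridge 6.
Oakdale gets 8 under Jefferson and 7 under Hamilton.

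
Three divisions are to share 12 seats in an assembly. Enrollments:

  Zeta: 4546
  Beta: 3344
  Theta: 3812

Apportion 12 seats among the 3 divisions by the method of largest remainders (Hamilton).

Standard divisor: 11702 ÷ 12 ≈ 975.167.
Standard quotas: Zeta 4.662, Beta 3.429, Theta 3.909.
Lower quotas: Zeta 4, Beta 3, Theta 3 (sum 10, leaving 2 seats).
Remainders in descending order: Theta 0.909, Zeta 0.662, Beta 0.429.
The surplus seats go to Theta, Zeta.

Zeta: 5, Beta: 3, Theta: 4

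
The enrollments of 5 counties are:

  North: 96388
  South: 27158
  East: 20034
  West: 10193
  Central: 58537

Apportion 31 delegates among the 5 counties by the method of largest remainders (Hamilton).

North 14; South 4; East 3; West 1; Central 9

The standard divisor is 212310/31 ≈ 6848.71.
Standard quotas: North 14.0739, South 3.9654, East 2.9252, West 1.4883, Central 8.5472.
Lower quotas: North 14, South 3, East 2, West 1, Central 8 (sum 28, leaving 3 seats).
Remainders in descending order: South 0.9654, East 0.9252, Central 0.5472, West 0.4883, North 0.0739.
The surplus seats go to South, East, Central.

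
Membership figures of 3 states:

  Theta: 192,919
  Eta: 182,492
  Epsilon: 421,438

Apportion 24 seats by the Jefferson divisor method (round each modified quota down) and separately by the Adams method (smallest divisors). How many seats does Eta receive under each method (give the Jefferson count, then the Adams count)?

Jefferson: Theta 6, Eta 5, Epsilon 13.
Adams: Theta 6, Eta 6, Epsilon 12.
Eta gets 5 under Jefferson and 6 under Adams.

5 and 6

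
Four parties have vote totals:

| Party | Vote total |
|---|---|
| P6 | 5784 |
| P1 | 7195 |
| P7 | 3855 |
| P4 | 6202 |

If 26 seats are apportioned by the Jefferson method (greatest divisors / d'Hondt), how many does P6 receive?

7

Standard divisor 23036/26 ≈ 886; standard quotas: P6 6.528, P1 8.121, P7 4.351, P4 7.000.
Rounding down gives 6, 8, 4, 7 = 25 seats, so the divisor must be adjusted.
With modified divisor 810: modified quotas P6 7.141, P1 8.883, P7 4.759, P4 7.657.
Rounding down: P6 7, P1 8, P7 4, P4 7 (total 26).
P6 receives 7.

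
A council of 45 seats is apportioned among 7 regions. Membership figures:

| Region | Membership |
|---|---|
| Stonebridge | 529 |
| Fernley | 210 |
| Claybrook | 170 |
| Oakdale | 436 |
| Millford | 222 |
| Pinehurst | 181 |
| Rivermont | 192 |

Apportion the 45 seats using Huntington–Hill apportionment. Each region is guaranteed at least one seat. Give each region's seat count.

Stonebridge 12; Fernley 5; Claybrook 4; Oakdale 10; Millford 5; Pinehurst 4; Rivermont 5

With divisor 42.6: modified quotas Stonebridge 12.418, Fernley 4.930, Claybrook 3.991, Oakdale 10.235, Millford 5.211, Pinehurst 4.249, Rivermont 4.507.
Geometric-mean thresholds: Stonebridge √(12·13)=12.490, Fernley √(4·5)=4.472, Claybrook √(3·4)=3.464, Oakdale √(10·11)=10.488, Millford √(5·6)=5.477, Pinehurst √(4·5)=4.472, Rivermont √(4·5)=4.472.
Each quota rounded against its threshold gives Stonebridge 12, Fernley 5, Claybrook 4, Oakdale 10, Millford 5, Pinehurst 4, Rivermont 5 (total 45).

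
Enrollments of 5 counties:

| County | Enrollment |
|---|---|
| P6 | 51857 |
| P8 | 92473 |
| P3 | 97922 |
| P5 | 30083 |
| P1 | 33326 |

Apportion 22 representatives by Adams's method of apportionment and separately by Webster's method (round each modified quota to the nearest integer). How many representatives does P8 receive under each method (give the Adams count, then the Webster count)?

6 and 7

Adams: P6 4, P8 6, P3 7, P5 2, P1 3.
Webster: P6 4, P8 7, P3 7, P5 2, P1 2.
P8 gets 6 under Adams and 7 under Webster.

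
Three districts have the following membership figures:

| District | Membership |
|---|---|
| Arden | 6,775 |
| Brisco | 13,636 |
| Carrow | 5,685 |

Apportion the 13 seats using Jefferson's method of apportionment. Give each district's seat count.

Standard divisor 26096/13 ≈ 2007.385; standard quotas: Arden 3.375, Brisco 6.793, Carrow 2.832.
Rounding down gives 3, 6, 2 = 11 seats, so the divisor must be adjusted.
With modified divisor 1800: modified quotas Arden 3.764, Brisco 7.576, Carrow 3.158.
Rounding down: Arden 3, Brisco 7, Carrow 3 (total 13).

Arden=3, Brisco=7, Carrow=3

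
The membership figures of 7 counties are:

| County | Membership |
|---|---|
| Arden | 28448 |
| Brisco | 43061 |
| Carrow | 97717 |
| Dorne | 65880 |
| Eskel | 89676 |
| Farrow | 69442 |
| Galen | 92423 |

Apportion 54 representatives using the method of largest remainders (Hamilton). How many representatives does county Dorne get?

7

The standard divisor is 486647/54 ≈ 9011.981.
Standard quotas: Arden 3.1567, Brisco 4.7782, Carrow 10.8430, Dorne 7.3103, Eskel 9.9508, Farrow 7.7055, Galen 10.2556.
Lower quotas: Arden 3, Brisco 4, Carrow 10, Dorne 7, Eskel 9, Farrow 7, Galen 10 (sum 50, leaving 4 seats).
Remainders in descending order: Eskel 0.9508, Carrow 0.8430, Brisco 0.7782, Farrow 0.7055, Dorne 0.3103, Galen 0.2556, Arden 0.1567.
The surplus seats go to Eskel, Carrow, Brisco, Farrow.
Dorne receives 7.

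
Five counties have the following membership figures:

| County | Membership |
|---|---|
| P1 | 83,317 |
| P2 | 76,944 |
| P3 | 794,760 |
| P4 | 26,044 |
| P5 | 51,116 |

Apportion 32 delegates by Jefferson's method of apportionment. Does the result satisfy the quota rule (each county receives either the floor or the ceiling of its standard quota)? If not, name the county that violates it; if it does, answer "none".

Standard quotas: P1 2.583, P2 2.385, P3 24.639, P4 0.807, P5 1.585.
Jefferson allocation: P1 2, P2 2, P3 27, P4 0, P5 1.
P3 has quota 24.639 (lower 24, upper 25) but receives 27 — outside the quota interval.

P3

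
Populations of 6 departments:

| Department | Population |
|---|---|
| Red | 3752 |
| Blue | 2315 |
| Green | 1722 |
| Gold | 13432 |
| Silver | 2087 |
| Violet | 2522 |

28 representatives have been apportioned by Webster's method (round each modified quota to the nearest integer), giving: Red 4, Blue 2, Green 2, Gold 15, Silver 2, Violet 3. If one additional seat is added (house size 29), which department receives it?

Blue

Priority for the next seat is population ÷ (current seats + 0.5).
Priorities: Red 833.778, Blue 926.000, Green 688.800, Gold 866.581, Silver 834.800, Violet 720.571.
Highest priority: Blue.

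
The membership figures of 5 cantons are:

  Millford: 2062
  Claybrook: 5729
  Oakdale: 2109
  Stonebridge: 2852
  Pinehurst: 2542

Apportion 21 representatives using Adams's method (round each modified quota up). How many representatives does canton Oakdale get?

Standard divisor 15294/21 ≈ 728.286; standard quotas: Millford 2.831, Claybrook 7.866, Oakdale 2.896, Stonebridge 3.916, Pinehurst 3.490.
Rounding up gives 3, 8, 3, 4, 4 = 22 seats, so the divisor must be adjusted.
With modified divisor 830: modified quotas Millford 2.484, Claybrook 6.902, Oakdale 2.541, Stonebridge 3.436, Pinehurst 3.063.
Rounding up: Millford 3, Claybrook 7, Oakdale 3, Stonebridge 4, Pinehurst 4 (total 21).
Oakdale receives 3.

3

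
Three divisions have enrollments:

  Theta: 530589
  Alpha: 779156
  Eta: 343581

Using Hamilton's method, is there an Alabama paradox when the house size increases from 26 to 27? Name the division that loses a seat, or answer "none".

At 26 seats: Theta 8, Alpha 12, Eta 6.
At 27 seats: Theta 9, Alpha 13, Eta 5.
Eta drops from 6 to 5.

Eta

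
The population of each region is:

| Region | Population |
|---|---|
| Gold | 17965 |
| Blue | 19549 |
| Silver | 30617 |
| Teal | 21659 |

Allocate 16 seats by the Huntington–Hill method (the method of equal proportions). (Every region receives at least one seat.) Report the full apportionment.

Gold 3, Blue 4, Silver 5, Teal 4

With divisor 5617: modified quotas Gold 3.198, Blue 3.480, Silver 5.451, Teal 3.856.
Geometric-mean thresholds: Gold √(3·4)=3.464, Blue √(3·4)=3.464, Silver √(5·6)=5.477, Teal √(3·4)=3.464.
Each quota rounded against its threshold gives Gold 3, Blue 4, Silver 5, Teal 4 (total 16).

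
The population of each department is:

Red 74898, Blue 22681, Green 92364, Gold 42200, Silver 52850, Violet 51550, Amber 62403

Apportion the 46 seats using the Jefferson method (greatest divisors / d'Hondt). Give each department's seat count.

Standard divisor 398946/46 ≈ 8672.739; standard quotas: Red 8.636, Blue 2.615, Green 10.650, Gold 4.866, Silver 6.094, Violet 5.944, Amber 7.195.
Rounding down gives 8, 2, 10, 4, 6, 5, 7 = 42 seats, so the divisor must be adjusted.
With modified divisor 8100: modified quotas Red 9.247, Blue 2.800, Green 11.403, Gold 5.210, Silver 6.525, Violet 6.364, Amber 7.704.
Rounding down: Red 9, Blue 2, Green 11, Gold 5, Silver 6, Violet 6, Amber 7 (total 46).

Red: 9; Blue: 2; Green: 11; Gold: 5; Silver: 6; Violet: 6; Amber: 7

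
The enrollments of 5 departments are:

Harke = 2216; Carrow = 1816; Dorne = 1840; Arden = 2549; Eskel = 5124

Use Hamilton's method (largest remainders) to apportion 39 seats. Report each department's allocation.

Harke 7, Carrow 5, Dorne 5, Arden 7, Eskel 15

The standard divisor is 13545/39 ≈ 347.308.
Standard quotas: Harke 6.3805, Carrow 5.2288, Dorne 5.2979, Arden 7.3393, Eskel 14.7535.
Lower quotas: Harke 6, Carrow 5, Dorne 5, Arden 7, Eskel 14 (sum 37, leaving 2 seats).
Remainders in descending order: Eskel 0.7535, Harke 0.3805, Arden 0.3393, Dorne 0.2979, Carrow 0.2288.
The surplus seats go to Eskel, Harke.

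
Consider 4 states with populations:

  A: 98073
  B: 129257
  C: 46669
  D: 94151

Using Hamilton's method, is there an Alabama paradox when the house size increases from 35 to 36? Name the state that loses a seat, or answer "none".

At 35 seats: A 9, B 12, C 5, D 9.
At 36 seats: A 10, B 13, C 4, D 9.
C drops from 5 to 4.

C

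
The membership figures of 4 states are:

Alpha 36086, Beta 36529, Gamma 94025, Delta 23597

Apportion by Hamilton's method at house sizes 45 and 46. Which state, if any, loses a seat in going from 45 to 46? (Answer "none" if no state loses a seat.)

At 45 seats: Alpha 8, Beta 9, Gamma 22, Delta 6.
At 46 seats: Alpha 9, Beta 9, Gamma 23, Delta 5.
Delta drops from 6 to 5.

Delta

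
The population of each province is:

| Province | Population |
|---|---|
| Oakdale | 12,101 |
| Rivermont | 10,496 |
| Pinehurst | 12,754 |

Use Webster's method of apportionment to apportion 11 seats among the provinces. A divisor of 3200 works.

Oakdale: 4; Rivermont: 3; Pinehurst: 4

With modified divisor 3200: modified quotas Oakdale 3.782, Rivermont 3.280, Pinehurst 3.986.
Rounding to the nearest integer: Oakdale 4, Rivermont 3, Pinehurst 4 (total 11).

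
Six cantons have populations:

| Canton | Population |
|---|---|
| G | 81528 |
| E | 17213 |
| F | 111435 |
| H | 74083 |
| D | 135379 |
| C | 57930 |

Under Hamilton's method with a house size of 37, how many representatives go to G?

6

Standard divisor: 477568 ÷ 37 ≈ 12907.243.
Standard quotas: G 6.3165, E 1.3336, F 8.6335, H 5.7396, D 10.4886, C 4.4882.
Lower quotas: G 6, E 1, F 8, H 5, D 10, C 4 (sum 34, leaving 3 seats).
Remainders in descending order: H 0.7396, F 0.6335, D 0.4886, C 0.4882, E 0.3336, G 0.3165.
Largest remainders: H, F, D receive the extra seats.
G receives 6.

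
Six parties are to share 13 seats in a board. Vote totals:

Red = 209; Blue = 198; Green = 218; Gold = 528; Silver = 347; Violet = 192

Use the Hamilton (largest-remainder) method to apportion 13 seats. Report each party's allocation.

Red: 2, Blue: 1, Green: 2, Gold: 4, Silver: 3, Violet: 1

Standard divisor: 1692 ÷ 13 ≈ 130.154.
Standard quotas: Red 1.606, Blue 1.521, Green 1.675, Gold 4.057, Silver 2.666, Violet 1.475.
Lower quotas: Red 1, Blue 1, Green 1, Gold 4, Silver 2, Violet 1 (sum 10, leaving 3 seats).
Remainders in descending order: Green 0.675, Silver 0.666, Red 0.606, Blue 0.521, Violet 0.475, Gold 0.057.
The surplus seats go to Green, Silver, Red.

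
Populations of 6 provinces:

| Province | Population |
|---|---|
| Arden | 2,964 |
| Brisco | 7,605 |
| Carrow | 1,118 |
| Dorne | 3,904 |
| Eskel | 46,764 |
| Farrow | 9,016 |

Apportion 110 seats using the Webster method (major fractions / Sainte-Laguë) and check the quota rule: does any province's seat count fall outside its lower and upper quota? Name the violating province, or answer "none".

Eskel

Standard quotas: Arden 4.568, Brisco 11.721, Carrow 1.723, Dorne 6.017, Eskel 72.075, Farrow 13.896.
Webster allocation: Arden 5, Brisco 12, Carrow 2, Dorne 6, Eskel 71, Farrow 14.
Eskel has quota 72.075 (lower 72, upper 73) but receives 71 — outside the quota interval.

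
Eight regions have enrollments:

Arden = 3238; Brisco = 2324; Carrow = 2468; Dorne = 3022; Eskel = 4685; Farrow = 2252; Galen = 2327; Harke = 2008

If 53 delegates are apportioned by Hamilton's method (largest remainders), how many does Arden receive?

Total 22324; standard divisor 22324/53 ≈ 421.208.
Standard quotas: Arden 7.687, Brisco 5.517, Carrow 5.859, Dorne 7.175, Eskel 11.123, Farrow 5.347, Galen 5.525, Harke 4.767.
Lower quotas: Arden 7, Brisco 5, Carrow 5, Dorne 7, Eskel 11, Farrow 5, Galen 5, Harke 4 (sum 49, leaving 4 seats).
Remainders in descending order: Carrow 0.859, Harke 0.767, Arden 0.687, Galen 0.525, Brisco 0.517, Farrow 0.347, Dorne 0.175, Eskel 0.123.
Largest remainders: Carrow, Harke, Arden, Galen receive the extra seats.
Arden receives 8.

8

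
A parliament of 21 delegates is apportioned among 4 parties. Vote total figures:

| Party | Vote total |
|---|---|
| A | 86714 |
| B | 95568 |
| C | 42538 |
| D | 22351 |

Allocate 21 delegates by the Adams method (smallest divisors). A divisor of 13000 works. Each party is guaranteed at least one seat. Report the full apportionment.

A 7, B 8, C 4, D 2

With modified divisor 13000: modified quotas A 6.670, B 7.351, C 3.272, D 1.719.
Rounding up: A 7, B 8, C 4, D 2 (total 21).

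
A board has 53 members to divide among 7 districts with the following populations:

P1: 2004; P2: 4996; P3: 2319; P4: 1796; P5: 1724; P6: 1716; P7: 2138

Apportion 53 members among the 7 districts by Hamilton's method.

P1 6, P2 16, P3 7, P4 6, P5 6, P6 5, P7 7

Standard divisor: 16693 ÷ 53 ≈ 314.962.
Standard quotas: P1 6.363, P2 15.862, P3 7.363, P4 5.702, P5 5.474, P6 5.448, P7 6.788.
Lower quotas: P1 6, P2 15, P3 7, P4 5, P5 5, P6 5, P7 6 (sum 49, leaving 4 seats).
Remainders in descending order: P2 0.862, P7 0.788, P4 0.702, P5 0.474, P6 0.448, P3 0.363, P1 0.363.
The surplus seats go to P2, P7, P4, P5.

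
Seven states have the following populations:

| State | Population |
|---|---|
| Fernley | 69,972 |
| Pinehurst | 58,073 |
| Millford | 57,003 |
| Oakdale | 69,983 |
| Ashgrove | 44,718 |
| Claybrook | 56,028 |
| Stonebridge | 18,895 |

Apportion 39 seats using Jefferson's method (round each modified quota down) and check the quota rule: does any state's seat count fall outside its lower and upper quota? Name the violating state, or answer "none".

Standard quotas: Fernley 7.283, Pinehurst 6.045, Millford 5.934, Oakdale 7.285, Ashgrove 4.655, Claybrook 5.832, Stonebridge 1.967.
Jefferson allocation: Fernley 7, Pinehurst 6, Millford 6, Oakdale 7, Ashgrove 5, Claybrook 6, Stonebridge 2.
Every allocation lies between the lower and upper quota.

none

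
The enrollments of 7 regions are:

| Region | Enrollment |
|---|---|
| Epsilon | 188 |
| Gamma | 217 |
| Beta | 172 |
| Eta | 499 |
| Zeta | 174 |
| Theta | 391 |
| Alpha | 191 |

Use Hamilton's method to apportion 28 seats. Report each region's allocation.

The standard divisor is 1832/28 ≈ 65.429.
Standard quotas: Epsilon 2.873, Gamma 3.317, Beta 2.629, Eta 7.627, Zeta 2.659, Theta 5.976, Alpha 2.919.
Lower quotas: Epsilon 2, Gamma 3, Beta 2, Eta 7, Zeta 2, Theta 5, Alpha 2 (sum 23, leaving 5 seats).
Remainders in descending order: Theta 0.976, Alpha 0.919, Epsilon 0.873, Zeta 0.659, Beta 0.629, Eta 0.627, Gamma 0.317.
Largest remainders: Theta, Alpha, Epsilon, Zeta, Beta receive the extra seats.

Epsilon 3, Gamma 3, Beta 3, Eta 7, Zeta 3, Theta 6, Alpha 3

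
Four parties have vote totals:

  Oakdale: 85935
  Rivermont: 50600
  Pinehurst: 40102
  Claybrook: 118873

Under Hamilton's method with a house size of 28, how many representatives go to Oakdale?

8

Standard divisor: 295510 ÷ 28 ≈ 10553.929.
Standard quotas: Oakdale 8.1425, Rivermont 4.7944, Pinehurst 3.7997, Claybrook 11.2634.
Lower quotas: Oakdale 8, Rivermont 4, Pinehurst 3, Claybrook 11 (sum 26, leaving 2 seats).
Remainders in descending order: Pinehurst 0.7997, Rivermont 0.7944, Claybrook 0.2634, Oakdale 0.1425.
The surplus seats go to Pinehurst, Rivermont.
Oakdale receives 8.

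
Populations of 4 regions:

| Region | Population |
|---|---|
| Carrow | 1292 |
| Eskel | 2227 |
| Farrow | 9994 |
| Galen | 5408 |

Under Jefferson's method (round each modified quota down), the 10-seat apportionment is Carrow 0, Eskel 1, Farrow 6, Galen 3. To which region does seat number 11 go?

Priority for the next seat is population ÷ (current seats + 1).
Priorities: Carrow 1292.000, Eskel 1113.500, Farrow 1427.714, Galen 1352.000.
Highest priority: Farrow.

Farrow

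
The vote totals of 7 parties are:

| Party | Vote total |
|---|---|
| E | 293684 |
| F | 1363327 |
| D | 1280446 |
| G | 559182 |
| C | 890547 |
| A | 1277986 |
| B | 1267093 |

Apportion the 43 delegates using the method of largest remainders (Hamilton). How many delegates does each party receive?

Total 6932265; standard divisor 6932265/43 ≈ 161215.465.
Standard quotas: E 1.8217, F 8.4566, D 7.9425, G 3.4685, C 5.5240, A 7.9272, B 7.8596.
Lower quotas: E 1, F 8, D 7, G 3, C 5, A 7, B 7 (sum 38, leaving 5 seats).
Remainders in descending order: D 0.9425, A 0.9272, B 0.8596, E 0.8217, C 0.5240, G 0.4685, F 0.4566.
Largest remainders: D, A, B, E, C receive the extra seats.

E 2; F 8; D 8; G 3; C 6; A 8; B 8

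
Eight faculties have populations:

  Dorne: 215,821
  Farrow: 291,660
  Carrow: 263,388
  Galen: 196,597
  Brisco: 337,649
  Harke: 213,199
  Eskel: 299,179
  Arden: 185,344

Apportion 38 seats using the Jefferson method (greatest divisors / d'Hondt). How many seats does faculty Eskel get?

6

Standard divisor 2002837/38 ≈ 52706.237; standard quotas: Dorne 4.095, Farrow 5.534, Carrow 4.997, Galen 3.730, Brisco 6.406, Harke 4.045, Eskel 5.676, Arden 3.517.
Rounding down gives 4, 5, 4, 3, 6, 4, 5, 3 = 34 seats, so the divisor must be adjusted.
With modified divisor 48400: modified quotas Dorne 4.459, Farrow 6.026, Carrow 5.442, Galen 4.062, Brisco 6.976, Harke 4.405, Eskel 6.181, Arden 3.829.
Rounding down: Dorne 4, Farrow 6, Carrow 5, Galen 4, Brisco 6, Harke 4, Eskel 6, Arden 3 (total 38).
Eskel receives 6.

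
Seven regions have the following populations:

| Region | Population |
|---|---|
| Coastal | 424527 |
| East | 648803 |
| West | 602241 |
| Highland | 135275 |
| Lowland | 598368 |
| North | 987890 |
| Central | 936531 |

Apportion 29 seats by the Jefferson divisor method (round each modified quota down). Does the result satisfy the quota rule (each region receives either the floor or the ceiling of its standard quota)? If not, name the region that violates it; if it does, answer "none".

none

Standard quotas: Coastal 2.841, East 4.342, West 4.030, Highland 0.905, Lowland 4.004, North 6.611, Central 6.267.
Jefferson allocation: Coastal 3, East 4, West 4, Highland 1, Lowland 4, North 7, Central 6.
Every allocation lies between the lower and upper quota.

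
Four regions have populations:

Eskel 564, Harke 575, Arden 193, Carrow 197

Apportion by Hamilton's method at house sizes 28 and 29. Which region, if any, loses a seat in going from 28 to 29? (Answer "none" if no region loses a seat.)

Arden

At 28 seats: Eskel 10, Harke 10, Arden 4, Carrow 4.
At 29 seats: Eskel 11, Harke 11, Arden 3, Carrow 4.
Arden drops from 4 to 3.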